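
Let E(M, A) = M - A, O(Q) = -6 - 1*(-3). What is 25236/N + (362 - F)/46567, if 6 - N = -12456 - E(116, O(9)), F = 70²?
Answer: 1118072234/585859427 ≈ 1.9084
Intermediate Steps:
O(Q) = -3 (O(Q) = -6 + 3 = -3)
F = 4900
N = 12581 (N = 6 - (-12456 - (116 - 1*(-3))) = 6 - (-12456 - (116 + 3)) = 6 - (-12456 - 1*119) = 6 - (-12456 - 119) = 6 - 1*(-12575) = 6 + 12575 = 12581)
25236/N + (362 - F)/46567 = 25236/12581 + (362 - 1*4900)/46567 = 25236*(1/12581) + (362 - 4900)*(1/46567) = 25236/12581 - 4538*1/46567 = 25236/12581 - 4538/46567 = 1118072234/585859427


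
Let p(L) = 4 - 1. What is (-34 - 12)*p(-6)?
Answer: -138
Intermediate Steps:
p(L) = 3
(-34 - 12)*p(-6) = (-34 - 12)*3 = -46*3 = -138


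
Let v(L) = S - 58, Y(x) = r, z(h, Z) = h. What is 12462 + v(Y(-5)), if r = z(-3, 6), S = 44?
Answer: 12448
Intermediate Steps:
r = -3
Y(x) = -3
v(L) = -14 (v(L) = 44 - 58 = -14)
12462 + v(Y(-5)) = 12462 - 14 = 12448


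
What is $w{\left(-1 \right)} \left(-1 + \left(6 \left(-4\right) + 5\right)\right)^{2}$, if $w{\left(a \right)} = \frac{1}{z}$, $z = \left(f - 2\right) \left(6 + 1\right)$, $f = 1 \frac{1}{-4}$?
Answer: $- \frac{1600}{63} \approx -25.397$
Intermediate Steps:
$f = - \frac{1}{4}$ ($f = 1 \left(- \frac{1}{4}\right) = - \frac{1}{4} \approx -0.25$)
$z = - \frac{63}{4}$ ($z = \left(- \frac{1}{4} - 2\right) \left(6 + 1\right) = \left(- \frac{9}{4}\right) 7 = - \frac{63}{4} \approx -15.75$)
$w{\left(a \right)} = - \frac{4}{63}$ ($w{\left(a \right)} = \frac{1}{- \frac{63}{4}} = - \frac{4}{63}$)
$w{\left(-1 \right)} \left(-1 + \left(6 \left(-4\right) + 5\right)\right)^{2} = - \frac{4 \left(-1 + \left(6 \left(-4\right) + 5\right)\right)^{2}}{63} = - \frac{4 \left(-1 + \left(-24 + 5\right)\right)^{2}}{63} = - \frac{4 \left(-1 - 19\right)^{2}}{63} = - \frac{4 \left(-20\right)^{2}}{63} = \left(- \frac{4}{63}\right) 400 = - \frac{1600}{63}$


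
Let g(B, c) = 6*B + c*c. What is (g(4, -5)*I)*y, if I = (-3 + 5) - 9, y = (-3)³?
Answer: 9261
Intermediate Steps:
g(B, c) = c² + 6*B (g(B, c) = 6*B + c² = c² + 6*B)
y = -27
I = -7 (I = 2 - 9 = -7)
(g(4, -5)*I)*y = (((-5)² + 6*4)*(-7))*(-27) = ((25 + 24)*(-7))*(-27) = (49*(-7))*(-27) = -343*(-27) = 9261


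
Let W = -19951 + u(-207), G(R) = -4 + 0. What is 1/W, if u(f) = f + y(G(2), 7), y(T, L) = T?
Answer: -1/20162 ≈ -4.9598e-5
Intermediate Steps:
G(R) = -4
u(f) = -4 + f (u(f) = f - 4 = -4 + f)
W = -20162 (W = -19951 + (-4 - 207) = -19951 - 211 = -20162)
1/W = 1/(-20162) = -1/20162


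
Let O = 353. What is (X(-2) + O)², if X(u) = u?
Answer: 123201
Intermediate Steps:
(X(-2) + O)² = (-2 + 353)² = 351² = 123201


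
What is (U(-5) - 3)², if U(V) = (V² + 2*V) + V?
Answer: 49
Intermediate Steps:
U(V) = V² + 3*V
(U(-5) - 3)² = (-5*(3 - 5) - 3)² = (-5*(-2) - 3)² = (10 - 3)² = 7² = 49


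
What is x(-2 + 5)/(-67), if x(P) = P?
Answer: -3/67 ≈ -0.044776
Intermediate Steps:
x(-2 + 5)/(-67) = (-2 + 5)/(-67) = 3*(-1/67) = -3/67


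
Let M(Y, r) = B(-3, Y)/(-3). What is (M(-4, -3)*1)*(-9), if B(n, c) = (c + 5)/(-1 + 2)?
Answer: 3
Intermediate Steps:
B(n, c) = 5 + c (B(n, c) = (5 + c)/1 = (5 + c)*1 = 5 + c)
M(Y, r) = -5/3 - Y/3 (M(Y, r) = (5 + Y)/(-3) = (5 + Y)*(-⅓) = -5/3 - Y/3)
(M(-4, -3)*1)*(-9) = ((-5/3 - ⅓*(-4))*1)*(-9) = ((-5/3 + 4/3)*1)*(-9) = -⅓*1*(-9) = -⅓*(-9) = 3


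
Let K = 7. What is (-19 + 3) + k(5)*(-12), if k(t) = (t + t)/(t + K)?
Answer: -26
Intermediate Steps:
k(t) = 2*t/(7 + t) (k(t) = (t + t)/(t + 7) = (2*t)/(7 + t) = 2*t/(7 + t))
(-19 + 3) + k(5)*(-12) = (-19 + 3) + (2*5/(7 + 5))*(-12) = -16 + (2*5/12)*(-12) = -16 + (2*5*(1/12))*(-12) = -16 + (⅚)*(-12) = -16 - 10 = -26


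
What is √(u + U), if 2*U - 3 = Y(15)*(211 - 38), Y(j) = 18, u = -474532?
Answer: I*√1891894/2 ≈ 687.73*I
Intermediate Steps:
U = 3117/2 (U = 3/2 + (18*(211 - 38))/2 = 3/2 + (18*173)/2 = 3/2 + (½)*3114 = 3/2 + 1557 = 3117/2 ≈ 1558.5)
√(u + U) = √(-474532 + 3117/2) = √(-945947/2) = I*√1891894/2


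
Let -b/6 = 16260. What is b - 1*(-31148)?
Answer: -66412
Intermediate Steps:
b = -97560 (b = -6*16260 = -97560)
b - 1*(-31148) = -97560 - 1*(-31148) = -97560 + 31148 = -66412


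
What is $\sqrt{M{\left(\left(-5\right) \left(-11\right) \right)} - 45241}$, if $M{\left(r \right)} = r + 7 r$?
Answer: $i \sqrt{44801} \approx 211.66 i$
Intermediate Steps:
$M{\left(r \right)} = 8 r$
$\sqrt{M{\left(\left(-5\right) \left(-11\right) \right)} - 45241} = \sqrt{8 \left(\left(-5\right) \left(-11\right)\right) - 45241} = \sqrt{8 \cdot 55 - 45241} = \sqrt{440 - 45241} = \sqrt{-44801} = i \sqrt{44801}$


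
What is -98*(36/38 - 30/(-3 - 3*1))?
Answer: -11074/19 ≈ -582.84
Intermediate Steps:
-98*(36/38 - 30/(-3 - 3*1)) = -98*(36*(1/38) - 30/(-3 - 3)) = -98*(18/19 - 30/(-6)) = -98*(18/19 - 30*(-⅙)) = -98*(18/19 + 5) = -98*113/19 = -11074/19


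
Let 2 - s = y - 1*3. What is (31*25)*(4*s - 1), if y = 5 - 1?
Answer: 2325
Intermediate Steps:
y = 4
s = 1 (s = 2 - (4 - 1*3) = 2 - (4 - 3) = 2 - 1*1 = 2 - 1 = 1)
(31*25)*(4*s - 1) = (31*25)*(4*1 - 1) = 775*(4 - 1) = 775*3 = 2325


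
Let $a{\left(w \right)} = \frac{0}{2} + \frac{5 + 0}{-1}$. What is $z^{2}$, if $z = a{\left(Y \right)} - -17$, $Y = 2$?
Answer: $144$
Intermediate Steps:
$a{\left(w \right)} = -5$ ($a{\left(w \right)} = 0 \cdot \frac{1}{2} + 5 \left(-1\right) = 0 - 5 = -5$)
$z = 12$ ($z = -5 - -17 = -5 + 17 = 12$)
$z^{2} = 12^{2} = 144$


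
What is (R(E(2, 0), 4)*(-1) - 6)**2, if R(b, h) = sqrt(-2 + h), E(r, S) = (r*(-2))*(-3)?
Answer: (6 + sqrt(2))**2 ≈ 54.971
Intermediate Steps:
E(r, S) = 6*r (E(r, S) = -2*r*(-3) = 6*r)
(R(E(2, 0), 4)*(-1) - 6)**2 = (sqrt(-2 + 4)*(-1) - 6)**2 = (sqrt(2)*(-1) - 6)**2 = (-sqrt(2) - 6)**2 = (-6 - sqrt(2))**2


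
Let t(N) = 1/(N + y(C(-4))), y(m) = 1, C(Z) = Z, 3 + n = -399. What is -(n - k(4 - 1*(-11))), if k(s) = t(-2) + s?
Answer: 416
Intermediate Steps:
n = -402 (n = -3 - 399 = -402)
t(N) = 1/(1 + N) (t(N) = 1/(N + 1) = 1/(1 + N))
k(s) = -1 + s (k(s) = 1/(1 - 2) + s = 1/(-1) + s = -1 + s)
-(n - k(4 - 1*(-11))) = -(-402 - (-1 + (4 - 1*(-11)))) = -(-402 - (-1 + (4 + 11))) = -(-402 - (-1 + 15)) = -(-402 - 1*14) = -(-402 - 14) = -1*(-416) = 416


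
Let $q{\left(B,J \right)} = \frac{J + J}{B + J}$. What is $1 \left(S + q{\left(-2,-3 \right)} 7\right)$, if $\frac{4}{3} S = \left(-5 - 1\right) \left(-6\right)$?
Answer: $\frac{177}{5} \approx 35.4$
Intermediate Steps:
$q{\left(B,J \right)} = \frac{2 J}{B + J}$
$S = 27$ ($S = \frac{3 \left(-5 - 1\right) \left(-6\right)}{4} = \frac{3 \left(\left(-6\right) \left(-6\right)\right)}{4} = \frac{3}{4} \cdot 36 = 27$)
$1 \left(S + q{\left(-2,-3 \right)} 7\right) = 1 \left(27 + 2 \left(-3\right) \frac{1}{-2 - 3} \cdot 7\right) = 1 \left(27 + 2 \left(-3\right) \frac{1}{-5} \cdot 7\right) = 1 \left(27 + 2 \left(-3\right) \left(- \frac{1}{5}\right) 7\right) = 1 \left(27 + \frac{6}{5} \cdot 7\right) = 1 \left(27 + \frac{42}{5}\right) = 1 \cdot \frac{177}{5} = \frac{177}{5}$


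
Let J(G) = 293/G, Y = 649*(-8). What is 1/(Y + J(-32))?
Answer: -32/166437 ≈ -0.00019227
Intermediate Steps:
Y = -5192
1/(Y + J(-32)) = 1/(-5192 + 293/(-32)) = 1/(-5192 + 293*(-1/32)) = 1/(-5192 - 293/32) = 1/(-166437/32) = -32/166437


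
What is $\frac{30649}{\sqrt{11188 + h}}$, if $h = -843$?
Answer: $\frac{30649 \sqrt{10345}}{10345} \approx 301.34$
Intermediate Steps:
$\frac{30649}{\sqrt{11188 + h}} = \frac{30649}{\sqrt{11188 - 843}} = \frac{30649}{\sqrt{10345}} = 30649 \frac{\sqrt{10345}}{10345} = \frac{30649 \sqrt{10345}}{10345}$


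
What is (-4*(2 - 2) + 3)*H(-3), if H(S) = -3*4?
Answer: -36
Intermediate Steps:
H(S) = -12
(-4*(2 - 2) + 3)*H(-3) = (-4*(2 - 2) + 3)*(-12) = (-4*0 + 3)*(-12) = (0 + 3)*(-12) = 3*(-12) = -36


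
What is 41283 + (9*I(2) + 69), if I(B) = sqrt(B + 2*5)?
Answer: 41352 + 18*sqrt(3) ≈ 41383.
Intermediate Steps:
I(B) = sqrt(10 + B) (I(B) = sqrt(B + 10) = sqrt(10 + B))
41283 + (9*I(2) + 69) = 41283 + (9*sqrt(10 + 2) + 69) = 41283 + (9*sqrt(12) + 69) = 41283 + (9*(2*sqrt(3)) + 69) = 41283 + (18*sqrt(3) + 69) = 41283 + (69 + 18*sqrt(3)) = 41352 + 18*sqrt(3)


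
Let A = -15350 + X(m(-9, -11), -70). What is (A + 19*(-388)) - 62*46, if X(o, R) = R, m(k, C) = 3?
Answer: -25644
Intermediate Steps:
A = -15420 (A = -15350 - 70 = -15420)
(A + 19*(-388)) - 62*46 = (-15420 + 19*(-388)) - 62*46 = (-15420 - 7372) - 2852 = -22792 - 2852 = -25644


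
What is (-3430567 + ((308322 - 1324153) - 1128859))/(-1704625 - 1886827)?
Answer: 5575257/3591452 ≈ 1.5524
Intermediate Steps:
(-3430567 + ((308322 - 1324153) - 1128859))/(-1704625 - 1886827) = (-3430567 + (-1015831 - 1128859))/(-3591452) = (-3430567 - 2144690)*(-1/3591452) = -5575257*(-1/3591452) = 5575257/3591452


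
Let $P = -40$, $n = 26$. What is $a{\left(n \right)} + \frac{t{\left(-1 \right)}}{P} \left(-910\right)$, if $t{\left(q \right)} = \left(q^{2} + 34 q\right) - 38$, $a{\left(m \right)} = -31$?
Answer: $- \frac{6585}{4} \approx -1646.3$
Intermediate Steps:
$t{\left(q \right)} = -38 + q^{2} + 34 q$
$a{\left(n \right)} + \frac{t{\left(-1 \right)}}{P} \left(-910\right) = -31 + \frac{-38 + \left(-1\right)^{2} + 34 \left(-1\right)}{-40} \left(-910\right) = -31 + \left(-38 + 1 - 34\right) \left(- \frac{1}{40}\right) \left(-910\right) = -31 + \left(-71\right) \left(- \frac{1}{40}\right) \left(-910\right) = -31 + \frac{71}{40} \left(-910\right) = -31 - \frac{6461}{4} = - \frac{6585}{4}$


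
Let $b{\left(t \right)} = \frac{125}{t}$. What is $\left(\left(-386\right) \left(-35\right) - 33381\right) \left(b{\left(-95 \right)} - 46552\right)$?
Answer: $\frac{17576157823}{19} \approx 9.2506 \cdot 10^{8}$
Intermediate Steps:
$\left(\left(-386\right) \left(-35\right) - 33381\right) \left(b{\left(-95 \right)} - 46552\right) = \left(\left(-386\right) \left(-35\right) - 33381\right) \left(\frac{125}{-95} - 46552\right) = \left(13510 - 33381\right) \left(125 \left(- \frac{1}{95}\right) - 46552\right) = - 19871 \left(- \frac{25}{19} - 46552\right) = \left(-19871\right) \left(- \frac{884513}{19}\right) = \frac{17576157823}{19}$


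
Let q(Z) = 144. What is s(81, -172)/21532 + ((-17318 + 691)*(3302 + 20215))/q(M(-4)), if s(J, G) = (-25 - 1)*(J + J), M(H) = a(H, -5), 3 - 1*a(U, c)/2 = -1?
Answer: -233871724281/86128 ≈ -2.7154e+6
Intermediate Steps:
a(U, c) = 8 (a(U, c) = 6 - 2*(-1) = 6 + 2 = 8)
M(H) = 8
s(J, G) = -52*J
s(81, -172)/21532 + ((-17318 + 691)*(3302 + 20215))/q(M(-4)) = -52*81/21532 + ((-17318 + 691)*(3302 + 20215))/144 = -4212*1/21532 - 16627*23517*(1/144) = -1053/5383 - 391017159*1/144 = -1053/5383 - 43446351/16 = -233871724281/86128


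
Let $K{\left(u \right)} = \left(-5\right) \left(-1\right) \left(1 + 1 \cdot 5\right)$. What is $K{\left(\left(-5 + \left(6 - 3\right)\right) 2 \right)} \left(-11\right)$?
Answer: $-330$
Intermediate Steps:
$K{\left(u \right)} = 30$ ($K{\left(u \right)} = 5 \left(1 + 5\right) = 5 \cdot 6 = 30$)
$K{\left(\left(-5 + \left(6 - 3\right)\right) 2 \right)} \left(-11\right) = 30 \left(-11\right) = -330$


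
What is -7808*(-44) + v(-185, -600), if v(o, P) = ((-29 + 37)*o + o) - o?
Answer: 342072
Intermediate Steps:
v(o, P) = 8*o (v(o, P) = (8*o + o) - o = 9*o - o = 8*o)
-7808*(-44) + v(-185, -600) = -7808*(-44) + 8*(-185) = 343552 - 1480 = 342072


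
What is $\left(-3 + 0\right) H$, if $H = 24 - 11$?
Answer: $-39$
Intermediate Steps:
$H = 13$ ($H = 24 - 11 = 13$)
$\left(-3 + 0\right) H = \left(-3 + 0\right) 13 = \left(-3\right) 13 = -39$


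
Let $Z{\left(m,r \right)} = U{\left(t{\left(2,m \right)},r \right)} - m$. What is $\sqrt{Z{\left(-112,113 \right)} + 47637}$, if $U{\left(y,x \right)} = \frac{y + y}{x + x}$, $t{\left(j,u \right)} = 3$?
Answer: $\frac{2 \sqrt{152426830}}{113} \approx 218.52$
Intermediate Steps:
$U{\left(y,x \right)} = \frac{y}{x}$ ($U{\left(y,x \right)} = \frac{2 y}{2 x} = 2 y \frac{1}{2 x} = \frac{y}{x}$)
$Z{\left(m,r \right)} = - m + \frac{3}{r}$ ($Z{\left(m,r \right)} = \frac{3}{r} - m = - m + \frac{3}{r}$)
$\sqrt{Z{\left(-112,113 \right)} + 47637} = \sqrt{\left(\left(-1\right) \left(-112\right) + \frac{3}{113}\right) + 47637} = \sqrt{\left(112 + 3 \cdot \frac{1}{113}\right) + 47637} = \sqrt{\left(112 + \frac{3}{113}\right) + 47637} = \sqrt{\frac{12659}{113} + 47637} = \sqrt{\frac{5395640}{113}} = \frac{2 \sqrt{152426830}}{113}$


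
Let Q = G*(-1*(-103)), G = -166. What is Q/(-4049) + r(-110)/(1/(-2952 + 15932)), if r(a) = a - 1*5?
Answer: -6043925202/4049 ≈ -1.4927e+6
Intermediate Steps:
r(a) = -5 + a (r(a) = a - 5 = -5 + a)
Q = -17098 (Q = -(-166)*(-103) = -166*103 = -17098)
Q/(-4049) + r(-110)/(1/(-2952 + 15932)) = -17098/(-4049) + (-5 - 110)/(1/(-2952 + 15932)) = -17098*(-1/4049) - 115/(1/12980) = 17098/4049 - 115/1/12980 = 17098/4049 - 115*12980 = 17098/4049 - 1492700 = -6043925202/4049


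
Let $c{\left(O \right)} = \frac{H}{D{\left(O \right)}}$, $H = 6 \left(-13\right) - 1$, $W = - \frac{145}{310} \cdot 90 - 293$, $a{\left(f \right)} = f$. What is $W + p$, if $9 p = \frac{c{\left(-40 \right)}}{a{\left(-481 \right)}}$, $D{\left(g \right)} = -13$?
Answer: $- \frac{584607925}{1744587} \approx -335.1$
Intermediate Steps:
$W = - \frac{10388}{31}$ ($W = \left(-145\right) \frac{1}{310} \cdot 90 - 293 = \left(- \frac{29}{62}\right) 90 - 293 = - \frac{1305}{31} - 293 = - \frac{10388}{31} \approx -335.1$)
$H = -79$ ($H = -78 - 1 = -79$)
$c{\left(O \right)} = \frac{79}{13}$ ($c{\left(O \right)} = - \frac{79}{-13} = \left(-79\right) \left(- \frac{1}{13}\right) = \frac{79}{13}$)
$p = - \frac{79}{56277}$ ($p = \frac{\frac{79}{13} \frac{1}{-481}}{9} = \frac{\frac{79}{13} \left(- \frac{1}{481}\right)}{9} = \frac{1}{9} \left(- \frac{79}{6253}\right) = - \frac{79}{56277} \approx -0.0014038$)
$W + p = - \frac{10388}{31} - \frac{79}{56277} = - \frac{584607925}{1744587}$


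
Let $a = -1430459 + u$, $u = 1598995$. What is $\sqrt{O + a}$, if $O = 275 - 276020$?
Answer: $i \sqrt{107209} \approx 327.43 i$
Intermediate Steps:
$O = -275745$ ($O = 275 - 276020 = -275745$)
$a = 168536$ ($a = -1430459 + 1598995 = 168536$)
$\sqrt{O + a} = \sqrt{-275745 + 168536} = \sqrt{-107209} = i \sqrt{107209}$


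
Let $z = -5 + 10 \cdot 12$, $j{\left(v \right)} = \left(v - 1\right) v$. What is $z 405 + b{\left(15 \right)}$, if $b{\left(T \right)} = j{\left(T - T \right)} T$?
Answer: $46575$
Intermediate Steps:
$j{\left(v \right)} = v \left(-1 + v\right)$ ($j{\left(v \right)} = \left(-1 + v\right) v = v \left(-1 + v\right)$)
$z = 115$ ($z = -5 + 120 = 115$)
$b{\left(T \right)} = 0$ ($b{\left(T \right)} = \left(T - T\right) \left(-1 + \left(T - T\right)\right) T = 0 \left(-1 + 0\right) T = 0 \left(-1\right) T = 0 T = 0$)
$z 405 + b{\left(15 \right)} = 115 \cdot 405 + 0 = 46575 + 0 = 46575$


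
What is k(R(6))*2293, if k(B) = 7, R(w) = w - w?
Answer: 16051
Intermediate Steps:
R(w) = 0
k(R(6))*2293 = 7*2293 = 16051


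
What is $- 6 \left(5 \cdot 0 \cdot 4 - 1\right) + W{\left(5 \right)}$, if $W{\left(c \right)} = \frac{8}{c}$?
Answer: $\frac{38}{5} \approx 7.6$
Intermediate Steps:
$- 6 \left(5 \cdot 0 \cdot 4 - 1\right) + W{\left(5 \right)} = - 6 \left(5 \cdot 0 \cdot 4 - 1\right) + \frac{8}{5} = - 6 \left(5 \cdot 0 - 1\right) + 8 \cdot \frac{1}{5} = - 6 \left(0 - 1\right) + \frac{8}{5} = \left(-6\right) \left(-1\right) + \frac{8}{5} = 6 + \frac{8}{5} = \frac{38}{5}$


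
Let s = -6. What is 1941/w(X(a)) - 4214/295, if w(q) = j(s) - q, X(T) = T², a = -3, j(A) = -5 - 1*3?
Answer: -644233/5015 ≈ -128.46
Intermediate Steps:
j(A) = -8 (j(A) = -5 - 3 = -8)
w(q) = -8 - q
1941/w(X(a)) - 4214/295 = 1941/(-8 - 1*(-3)²) - 4214/295 = 1941/(-8 - 1*9) - 4214*1/295 = 1941/(-8 - 9) - 4214/295 = 1941/(-17) - 4214/295 = 1941*(-1/17) - 4214/295 = -1941/17 - 4214/295 = -644233/5015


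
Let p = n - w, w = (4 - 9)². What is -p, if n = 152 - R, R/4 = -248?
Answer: -1119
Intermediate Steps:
R = -992 (R = 4*(-248) = -992)
w = 25 (w = (-5)² = 25)
n = 1144 (n = 152 - 1*(-992) = 152 + 992 = 1144)
p = 1119 (p = 1144 - 1*25 = 1144 - 25 = 1119)
-p = -1*1119 = -1119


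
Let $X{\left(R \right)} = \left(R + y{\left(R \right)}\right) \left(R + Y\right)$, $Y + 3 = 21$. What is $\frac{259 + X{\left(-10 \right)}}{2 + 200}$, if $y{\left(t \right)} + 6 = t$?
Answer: $\frac{51}{202} \approx 0.25248$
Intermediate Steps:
$Y = 18$ ($Y = -3 + 21 = 18$)
$y{\left(t \right)} = -6 + t$
$X{\left(R \right)} = \left(-6 + 2 R\right) \left(18 + R\right)$ ($X{\left(R \right)} = \left(R + \left(-6 + R\right)\right) \left(R + 18\right) = \left(-6 + 2 R\right) \left(18 + R\right)$)
$\frac{259 + X{\left(-10 \right)}}{2 + 200} = \frac{259 + \left(-108 + 2 \left(-10\right)^{2} + 30 \left(-10\right)\right)}{2 + 200} = \frac{259 - 208}{202} = \left(259 - 208\right) \frac{1}{202} = 51 \cdot \frac{1}{202} = \frac{51}{202}$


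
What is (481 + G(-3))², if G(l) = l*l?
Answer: 240100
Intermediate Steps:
G(l) = l²
(481 + G(-3))² = (481 + (-3)²)² = (481 + 9)² = 490² = 240100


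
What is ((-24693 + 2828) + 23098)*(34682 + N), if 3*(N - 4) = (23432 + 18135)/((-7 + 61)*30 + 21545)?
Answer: 990734051307/23165 ≈ 4.2769e+7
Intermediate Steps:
N = 319547/69495 (N = 4 + ((23432 + 18135)/((-7 + 61)*30 + 21545))/3 = 4 + (41567/(54*30 + 21545))/3 = 4 + (41567/(1620 + 21545))/3 = 4 + (41567/23165)/3 = 4 + (41567*(1/23165))/3 = 4 + (⅓)*(41567/23165) = 4 + 41567/69495 = 319547/69495 ≈ 4.5981)
((-24693 + 2828) + 23098)*(34682 + N) = ((-24693 + 2828) + 23098)*(34682 + 319547/69495) = (-21865 + 23098)*(2410545137/69495) = 1233*(2410545137/69495) = 990734051307/23165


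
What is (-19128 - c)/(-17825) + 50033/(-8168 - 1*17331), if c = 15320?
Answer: -13448673/454519675 ≈ -0.029589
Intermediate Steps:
(-19128 - c)/(-17825) + 50033/(-8168 - 1*17331) = (-19128 - 1*15320)/(-17825) + 50033/(-8168 - 1*17331) = (-19128 - 15320)*(-1/17825) + 50033/(-8168 - 17331) = -34448*(-1/17825) + 50033/(-25499) = 34448/17825 + 50033*(-1/25499) = 34448/17825 - 50033/25499 = -13448673/454519675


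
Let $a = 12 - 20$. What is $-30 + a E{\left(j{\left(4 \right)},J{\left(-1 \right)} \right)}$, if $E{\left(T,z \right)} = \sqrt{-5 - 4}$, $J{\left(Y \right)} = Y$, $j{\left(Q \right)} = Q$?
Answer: $-30 - 24 i \approx -30.0 - 24.0 i$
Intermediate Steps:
$a = -8$ ($a = 12 - 20 = -8$)
$E{\left(T,z \right)} = 3 i$ ($E{\left(T,z \right)} = \sqrt{-9} = 3 i$)
$-30 + a E{\left(j{\left(4 \right)},J{\left(-1 \right)} \right)} = -30 - 8 \cdot 3 i = -30 - 24 i$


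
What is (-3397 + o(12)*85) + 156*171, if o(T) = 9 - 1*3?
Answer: 23789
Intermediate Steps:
o(T) = 6 (o(T) = 9 - 3 = 6)
(-3397 + o(12)*85) + 156*171 = (-3397 + 6*85) + 156*171 = (-3397 + 510) + 26676 = -2887 + 26676 = 23789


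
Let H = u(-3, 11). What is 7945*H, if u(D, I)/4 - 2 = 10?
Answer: 381360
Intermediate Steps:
u(D, I) = 48 (u(D, I) = 8 + 4*10 = 8 + 40 = 48)
H = 48
7945*H = 7945*48 = 381360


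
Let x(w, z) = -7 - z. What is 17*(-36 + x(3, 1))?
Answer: -748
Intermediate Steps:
17*(-36 + x(3, 1)) = 17*(-36 + (-7 - 1*1)) = 17*(-36 + (-7 - 1)) = 17*(-36 - 8) = 17*(-44) = -748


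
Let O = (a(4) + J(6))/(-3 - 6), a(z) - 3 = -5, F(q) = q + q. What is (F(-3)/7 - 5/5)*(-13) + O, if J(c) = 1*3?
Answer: 1514/63 ≈ 24.032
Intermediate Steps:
J(c) = 3
F(q) = 2*q
a(z) = -2 (a(z) = 3 - 5 = -2)
O = -1/9 (O = (-2 + 3)/(-3 - 6) = 1/(-9) = 1*(-1/9) = -1/9 ≈ -0.11111)
(F(-3)/7 - 5/5)*(-13) + O = ((2*(-3))/7 - 5/5)*(-13) - 1/9 = (-6*1/7 - 5*1/5)*(-13) - 1/9 = (-6/7 - 1)*(-13) - 1/9 = -13/7*(-13) - 1/9 = 169/7 - 1/9 = 1514/63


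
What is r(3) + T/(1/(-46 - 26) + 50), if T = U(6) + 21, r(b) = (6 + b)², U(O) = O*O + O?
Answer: 296055/3599 ≈ 82.260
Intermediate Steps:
U(O) = O + O² (U(O) = O² + O = O + O²)
T = 63 (T = 6*(1 + 6) + 21 = 6*7 + 21 = 42 + 21 = 63)
r(3) + T/(1/(-46 - 26) + 50) = (6 + 3)² + 63/(1/(-46 - 26) + 50) = 9² + 63/(1/(-72) + 50) = 81 + 63/(-1/72 + 50) = 81 + 63/(3599/72) = 81 + 63*(72/3599) = 81 + 4536/3599 = 296055/3599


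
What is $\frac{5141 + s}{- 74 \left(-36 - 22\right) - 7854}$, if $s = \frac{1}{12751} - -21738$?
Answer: $- \frac{171367065}{22709531} \approx -7.546$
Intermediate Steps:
$s = \frac{277181239}{12751}$ ($s = \frac{1}{12751} + 21738 = \frac{277181239}{12751} \approx 21738.0$)
$\frac{5141 + s}{- 74 \left(-36 - 22\right) - 7854} = \frac{5141 + \frac{277181239}{12751}}{- 74 \left(-36 - 22\right) - 7854} = \frac{342734130}{12751 \left(\left(-74\right) \left(-58\right) - 7854\right)} = \frac{342734130}{12751 \left(4292 - 7854\right)} = \frac{342734130}{12751 \left(-3562\right)} = \frac{342734130}{12751} \left(- \frac{1}{3562}\right) = - \frac{171367065}{22709531}$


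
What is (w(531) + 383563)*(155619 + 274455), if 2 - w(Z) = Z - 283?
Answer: 164854675458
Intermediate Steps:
w(Z) = 285 - Z (w(Z) = 2 - (Z - 283) = 2 - (-283 + Z) = 2 + (283 - Z) = 285 - Z)
(w(531) + 383563)*(155619 + 274455) = ((285 - 1*531) + 383563)*(155619 + 274455) = ((285 - 531) + 383563)*430074 = (-246 + 383563)*430074 = 383317*430074 = 164854675458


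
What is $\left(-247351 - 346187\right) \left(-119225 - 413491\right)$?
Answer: $316187189208$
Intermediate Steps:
$\left(-247351 - 346187\right) \left(-119225 - 413491\right) = \left(-593538\right) \left(-532716\right) = 316187189208$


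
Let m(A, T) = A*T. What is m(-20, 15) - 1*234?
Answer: -534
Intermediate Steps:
m(-20, 15) - 1*234 = -20*15 - 1*234 = -300 - 234 = -534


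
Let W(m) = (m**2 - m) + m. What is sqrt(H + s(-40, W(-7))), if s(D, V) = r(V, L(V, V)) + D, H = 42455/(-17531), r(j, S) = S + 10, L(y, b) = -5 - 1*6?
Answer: 17*I*sqrt(46176654)/17531 ≈ 6.5895*I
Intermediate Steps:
L(y, b) = -11 (L(y, b) = -5 - 6 = -11)
r(j, S) = 10 + S
W(m) = m**2
H = -42455/17531 (H = 42455*(-1/17531) = -42455/17531 ≈ -2.4217)
s(D, V) = -1 + D (s(D, V) = (10 - 11) + D = -1 + D)
sqrt(H + s(-40, W(-7))) = sqrt(-42455/17531 + (-1 - 40)) = sqrt(-42455/17531 - 41) = sqrt(-761226/17531) = 17*I*sqrt(46176654)/17531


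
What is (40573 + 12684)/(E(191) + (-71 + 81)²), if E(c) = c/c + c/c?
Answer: 53257/102 ≈ 522.13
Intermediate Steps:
E(c) = 2 (E(c) = 1 + 1 = 2)
(40573 + 12684)/(E(191) + (-71 + 81)²) = (40573 + 12684)/(2 + (-71 + 81)²) = 53257/(2 + 10²) = 53257/(2 + 100) = 53257/102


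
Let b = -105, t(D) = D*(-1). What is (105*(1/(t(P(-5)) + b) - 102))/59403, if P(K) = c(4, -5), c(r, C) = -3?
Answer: -364175/2019702 ≈ -0.18031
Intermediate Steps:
P(K) = -3
t(D) = -D
(105*(1/(t(P(-5)) + b) - 102))/59403 = (105*(1/(-1*(-3) - 105) - 102))/59403 = (105*(1/(3 - 105) - 102))*(1/59403) = (105*(1/(-102) - 102))*(1/59403) = (105*(-1/102 - 102))*(1/59403) = (105*(-10405/102))*(1/59403) = -364175/34*1/59403 = -364175/2019702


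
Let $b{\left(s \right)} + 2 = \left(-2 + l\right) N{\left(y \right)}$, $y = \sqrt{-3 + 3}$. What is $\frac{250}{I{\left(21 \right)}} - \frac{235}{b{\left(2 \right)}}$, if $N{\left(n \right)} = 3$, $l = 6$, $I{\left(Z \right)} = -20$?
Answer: $-36$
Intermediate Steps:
$y = 0$ ($y = \sqrt{0} = 0$)
$b{\left(s \right)} = 10$ ($b{\left(s \right)} = -2 + \left(-2 + 6\right) 3 = -2 + 4 \cdot 3 = -2 + 12 = 10$)
$\frac{250}{I{\left(21 \right)}} - \frac{235}{b{\left(2 \right)}} = \frac{250}{-20} - \frac{235}{10} = 250 \left(- \frac{1}{20}\right) - \frac{47}{2} = - \frac{25}{2} - \frac{47}{2} = -36$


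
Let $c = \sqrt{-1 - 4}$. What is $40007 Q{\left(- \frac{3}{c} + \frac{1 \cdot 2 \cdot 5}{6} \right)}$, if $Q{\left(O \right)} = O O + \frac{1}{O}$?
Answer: $\frac{280049 \left(325 i + 378 \sqrt{5}\right)}{45 \left(- 25 i + 9 \sqrt{5}\right)} \approx 53684.0 + 1.6719 \cdot 10^{5} i$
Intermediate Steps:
$c = i \sqrt{5}$ ($c = \sqrt{-5} = i \sqrt{5} \approx 2.2361 i$)
$Q{\left(O \right)} = \frac{1}{O} + O^{2}$ ($Q{\left(O \right)} = O^{2} + \frac{1}{O} = \frac{1}{O} + O^{2}$)
$40007 Q{\left(- \frac{3}{c} + \frac{1 \cdot 2 \cdot 5}{6} \right)} = 40007 \frac{1 + \left(- \frac{3}{i \sqrt{5}} + \frac{1 \cdot 2 \cdot 5}{6}\right)^{3}}{- \frac{3}{i \sqrt{5}} + \frac{1 \cdot 2 \cdot 5}{6}} = 40007 \frac{1 + \left(- 3 \left(- \frac{i \sqrt{5}}{5}\right) + 2 \cdot 5 \cdot \frac{1}{6}\right)^{3}}{- 3 \left(- \frac{i \sqrt{5}}{5}\right) + 2 \cdot 5 \cdot \frac{1}{6}} = 40007 \frac{1 + \left(\frac{3 i \sqrt{5}}{5} + 10 \cdot \frac{1}{6}\right)^{3}}{\frac{3 i \sqrt{5}}{5} + 10 \cdot \frac{1}{6}} = 40007 \frac{1 + \left(\frac{3 i \sqrt{5}}{5} + \frac{5}{3}\right)^{3}}{\frac{3 i \sqrt{5}}{5} + \frac{5}{3}} = 40007 \frac{1 + \left(\frac{5}{3} + \frac{3 i \sqrt{5}}{5}\right)^{3}}{\frac{5}{3} + \frac{3 i \sqrt{5}}{5}} = \frac{40007 \left(1 + \left(\frac{5}{3} + \frac{3 i \sqrt{5}}{5}\right)^{3}\right)}{\frac{5}{3} + \frac{3 i \sqrt{5}}{5}}$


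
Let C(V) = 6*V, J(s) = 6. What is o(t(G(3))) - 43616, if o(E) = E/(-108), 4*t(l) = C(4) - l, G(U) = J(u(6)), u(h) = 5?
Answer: -1046785/24 ≈ -43616.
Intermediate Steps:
G(U) = 6
t(l) = 6 - l/4 (t(l) = (6*4 - l)/4 = (24 - l)/4 = 6 - l/4)
o(E) = -E/108 (o(E) = E*(-1/108) = -E/108)
o(t(G(3))) - 43616 = -(6 - 1/4*6)/108 - 43616 = -(6 - 3/2)/108 - 43616 = -1/108*9/2 - 43616 = -1/24 - 43616 = -1046785/24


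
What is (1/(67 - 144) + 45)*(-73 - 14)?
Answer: -301368/77 ≈ -3913.9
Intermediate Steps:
(1/(67 - 144) + 45)*(-73 - 14) = (1/(-77) + 45)*(-87) = (-1/77 + 45)*(-87) = (3464/77)*(-87) = -301368/77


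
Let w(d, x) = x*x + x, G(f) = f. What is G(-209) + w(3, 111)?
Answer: 12223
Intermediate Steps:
w(d, x) = x + x² (w(d, x) = x² + x = x + x²)
G(-209) + w(3, 111) = -209 + 111*(1 + 111) = -209 + 111*112 = -209 + 12432 = 12223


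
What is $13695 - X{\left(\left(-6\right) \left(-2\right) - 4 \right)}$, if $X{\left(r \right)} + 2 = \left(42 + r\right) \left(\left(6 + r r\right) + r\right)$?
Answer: $9797$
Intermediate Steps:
$X{\left(r \right)} = -2 + \left(42 + r\right) \left(6 + r + r^{2}\right)$ ($X{\left(r \right)} = -2 + \left(42 + r\right) \left(\left(6 + r r\right) + r\right) = -2 + \left(42 + r\right) \left(\left(6 + r^{2}\right) + r\right) = -2 + \left(42 + r\right) \left(6 + r + r^{2}\right)$)
$13695 - X{\left(\left(-6\right) \left(-2\right) - 4 \right)} = 13695 - \left(250 + \left(\left(-6\right) \left(-2\right) - 4\right)^{3} + 43 \left(\left(-6\right) \left(-2\right) - 4\right)^{2} + 48 \left(\left(-6\right) \left(-2\right) - 4\right)\right) = 13695 - \left(250 + \left(12 - 4\right)^{3} + 43 \left(12 - 4\right)^{2} + 48 \left(12 - 4\right)\right) = 13695 - \left(250 + 8^{3} + 43 \cdot 8^{2} + 48 \cdot 8\right) = 13695 - \left(250 + 512 + 43 \cdot 64 + 384\right) = 13695 - \left(250 + 512 + 2752 + 384\right) = 13695 - 3898 = 9797$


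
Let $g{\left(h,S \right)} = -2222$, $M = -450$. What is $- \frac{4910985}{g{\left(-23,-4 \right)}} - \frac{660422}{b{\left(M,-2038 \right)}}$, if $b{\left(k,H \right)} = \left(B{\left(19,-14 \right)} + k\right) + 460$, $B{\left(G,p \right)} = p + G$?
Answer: $- \frac{1393792909}{33330} \approx -41818.0$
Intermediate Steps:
$B{\left(G,p \right)} = G + p$
$b{\left(k,H \right)} = 465 + k$ ($b{\left(k,H \right)} = \left(\left(19 - 14\right) + k\right) + 460 = \left(5 + k\right) + 460 = 465 + k$)
$- \frac{4910985}{g{\left(-23,-4 \right)}} - \frac{660422}{b{\left(M,-2038 \right)}} = - \frac{4910985}{-2222} - \frac{660422}{465 - 450} = \left(-4910985\right) \left(- \frac{1}{2222}\right) - \frac{660422}{15} = \frac{4910985}{2222} - \frac{660422}{15} = - \frac{1393792909}{33330}$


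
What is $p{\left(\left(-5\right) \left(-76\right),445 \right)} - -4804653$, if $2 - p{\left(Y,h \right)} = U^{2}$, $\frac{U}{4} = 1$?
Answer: $4804639$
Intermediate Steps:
$U = 4$ ($U = 4 \cdot 1 = 4$)
$p{\left(Y,h \right)} = -14$ ($p{\left(Y,h \right)} = 2 - 4^{2} = 2 - 16 = -14$)
$p{\left(\left(-5\right) \left(-76\right),445 \right)} - -4804653 = -14 - -4804653 = -14 + 4804653 = 4804639$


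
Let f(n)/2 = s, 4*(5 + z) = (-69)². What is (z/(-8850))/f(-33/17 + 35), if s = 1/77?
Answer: -365057/70800 ≈ -5.1562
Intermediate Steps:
z = 4741/4 (z = -5 + (¼)*(-69)² = -5 + (¼)*4761 = -5 + 4761/4 = 4741/4 ≈ 1185.3)
s = 1/77 ≈ 0.012987
f(n) = 2/77 (f(n) = 2*(1/77) = 2/77)
(z/(-8850))/f(-33/17 + 35) = ((4741/4)/(-8850))/(2/77) = ((4741/4)*(-1/8850))*(77/2) = -4741/35400*77/2 = -365057/70800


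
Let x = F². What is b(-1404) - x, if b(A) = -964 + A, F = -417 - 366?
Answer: -615457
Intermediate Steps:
F = -783
x = 613089 (x = (-783)² = 613089)
b(-1404) - x = (-964 - 1404) - 1*613089 = -2368 - 613089 = -615457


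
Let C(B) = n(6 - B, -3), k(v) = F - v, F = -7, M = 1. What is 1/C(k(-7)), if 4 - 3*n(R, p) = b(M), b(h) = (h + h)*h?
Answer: 3/2 ≈ 1.5000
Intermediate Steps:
b(h) = 2*h² (b(h) = (2*h)*h = 2*h²)
k(v) = -7 - v
n(R, p) = ⅔ (n(R, p) = 4/3 - 2*1²/3 = 4/3 - 2/3 = 4/3 - ⅓*2 = 4/3 - ⅔ = ⅔)
C(B) = ⅔
1/C(k(-7)) = 1/(⅔) = 3/2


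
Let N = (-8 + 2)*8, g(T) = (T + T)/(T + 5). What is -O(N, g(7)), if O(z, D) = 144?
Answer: -144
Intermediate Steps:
g(T) = 2*T/(5 + T) (g(T) = (2*T)/(5 + T) = 2*T/(5 + T))
N = -48 (N = -6*8 = -48)
-O(N, g(7)) = -1*144 = -144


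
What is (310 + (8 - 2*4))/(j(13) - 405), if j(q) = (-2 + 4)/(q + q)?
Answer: -2015/2632 ≈ -0.76558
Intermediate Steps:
j(q) = 1/q (j(q) = 2/((2*q)) = 2*(1/(2*q)) = 1/q)
(310 + (8 - 2*4))/(j(13) - 405) = (310 + (8 - 2*4))/(1/13 - 405) = (310 + (8 - 8))/(1/13 - 405) = (310 + 0)/(-5264/13) = 310*(-13/5264) = -2015/2632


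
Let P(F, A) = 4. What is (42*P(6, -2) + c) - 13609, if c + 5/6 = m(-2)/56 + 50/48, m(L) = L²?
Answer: -2258041/168 ≈ -13441.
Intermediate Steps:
c = 47/168 (c = -⅚ + ((-2)²/56 + 50/48) = -⅚ + (4*(1/56) + 50*(1/48)) = -⅚ + (1/14 + 25/24) = -⅚ + 187/168 = 47/168 ≈ 0.27976)
(42*P(6, -2) + c) - 13609 = (42*4 + 47/168) - 13609 = (168 + 47/168) - 13609 = 28271/168 - 13609 = -2258041/168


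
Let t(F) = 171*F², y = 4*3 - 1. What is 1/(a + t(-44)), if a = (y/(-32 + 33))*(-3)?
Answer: 1/331023 ≈ 3.0209e-6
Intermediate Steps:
y = 11 (y = 12 - 1 = 11)
a = -33 (a = (11/(-32 + 33))*(-3) = (11/1)*(-3) = (1*11)*(-3) = 11*(-3) = -33)
1/(a + t(-44)) = 1/(-33 + 171*(-44)²) = 1/(-33 + 171*1936) = 1/(-33 + 331056) = 1/331023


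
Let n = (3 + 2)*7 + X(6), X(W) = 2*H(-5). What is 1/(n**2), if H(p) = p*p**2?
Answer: 1/46225 ≈ 2.1633e-5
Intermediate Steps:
H(p) = p**3
X(W) = -250 (X(W) = 2*(-5)**3 = 2*(-125) = -250)
n = -215 (n = (3 + 2)*7 - 250 = 5*7 - 250 = 35 - 250 = -215)
1/(n**2) = 1/((-215)**2) = 1/46225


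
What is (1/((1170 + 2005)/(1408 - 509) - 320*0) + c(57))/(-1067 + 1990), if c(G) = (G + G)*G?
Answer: 20632049/2930525 ≈ 7.0404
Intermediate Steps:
c(G) = 2*G² (c(G) = (2*G)*G = 2*G²)
(1/((1170 + 2005)/(1408 - 509) - 320*0) + c(57))/(-1067 + 1990) = (1/((1170 + 2005)/(1408 - 509) - 320*0) + 2*57²)/(-1067 + 1990) = (1/(3175/899 + 0) + 2*3249)/923 = (1/(3175*(1/899) + 0) + 6498)*(1/923) = (1/(3175/899 + 0) + 6498)*(1/923) = (1/(3175/899) + 6498)*(1/923) = (899/3175 + 6498)*(1/923) = (20632049/3175)*(1/923) = 20632049/2930525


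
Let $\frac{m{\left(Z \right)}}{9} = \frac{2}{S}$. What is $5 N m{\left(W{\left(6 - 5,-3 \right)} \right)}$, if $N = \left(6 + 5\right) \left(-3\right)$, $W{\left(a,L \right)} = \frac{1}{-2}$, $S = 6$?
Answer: $-495$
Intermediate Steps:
$W{\left(a,L \right)} = - \frac{1}{2}$
$m{\left(Z \right)} = 3$ ($m{\left(Z \right)} = 9 \cdot \frac{2}{6} = 9 \cdot 2 \cdot \frac{1}{6} = 9 \cdot \frac{1}{3} = 3$)
$N = -33$ ($N = 11 \left(-3\right) = -33$)
$5 N m{\left(W{\left(6 - 5,-3 \right)} \right)} = 5 \left(-33\right) 3 = \left(-165\right) 3 = -495$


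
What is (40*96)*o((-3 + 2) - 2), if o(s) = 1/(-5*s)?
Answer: 256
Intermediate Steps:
o(s) = -1/(5*s)
(40*96)*o((-3 + 2) - 2) = (40*96)*(-1/(5*((-3 + 2) - 2))) = 3840*(-1/(5*(-1 - 2))) = 3840*(-⅕/(-3)) = 3840*(-⅕*(-⅓)) = 3840*(1/15) = 256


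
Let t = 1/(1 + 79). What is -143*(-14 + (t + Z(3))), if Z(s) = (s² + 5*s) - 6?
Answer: -45903/80 ≈ -573.79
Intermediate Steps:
t = 1/80 ≈ 0.012500
Z(s) = -6 + s² + 5*s
-143*(-14 + (t + Z(3))) = -143*(-14 + (1/80 + (-6 + 3² + 5*3))) = -143*(-14 + (1/80 + (-6 + 9 + 15))) = -143*(-14 + (1/80 + 18)) = -143*(-14 + 1441/80) = -143*321/80 = -45903/80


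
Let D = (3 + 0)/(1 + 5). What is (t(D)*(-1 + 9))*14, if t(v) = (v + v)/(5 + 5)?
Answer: 56/5 ≈ 11.200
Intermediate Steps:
D = ½ (D = 3/6 = 3*(⅙) = ½ ≈ 0.50000)
t(v) = v/5 (t(v) = (2*v)/10 = (2*v)*(⅒) = v/5)
(t(D)*(-1 + 9))*14 = (((⅕)*(½))*(-1 + 9))*14 = ((⅒)*8)*14 = (⅘)*14 = 56/5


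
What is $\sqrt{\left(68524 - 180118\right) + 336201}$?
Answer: $\sqrt{224607} \approx 473.93$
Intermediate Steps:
$\sqrt{\left(68524 - 180118\right) + 336201} = \sqrt{-111594 + 336201} = \sqrt{224607}$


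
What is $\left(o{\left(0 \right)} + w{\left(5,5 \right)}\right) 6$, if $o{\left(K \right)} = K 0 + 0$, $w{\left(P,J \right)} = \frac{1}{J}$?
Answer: $\frac{6}{5} \approx 1.2$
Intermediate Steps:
$o{\left(K \right)} = 0$ ($o{\left(K \right)} = 0 + 0 = 0$)
$\left(o{\left(0 \right)} + w{\left(5,5 \right)}\right) 6 = \left(0 + \frac{1}{5}\right) 6 = \frac{1}{5} \cdot 6 = \frac{6}{5}$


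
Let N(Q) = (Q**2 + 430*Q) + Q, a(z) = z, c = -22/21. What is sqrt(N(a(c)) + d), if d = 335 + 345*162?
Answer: sqrt(24596587)/21 ≈ 236.17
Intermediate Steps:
c = -22/21 (c = -22*1/21 = -22/21 ≈ -1.0476)
N(Q) = Q**2 + 431*Q
d = 56225 (d = 335 + 55890 = 56225)
sqrt(N(a(c)) + d) = sqrt(-22*(431 - 22/21)/21 + 56225) = sqrt(-22/21*9029/21 + 56225) = sqrt(-198638/441 + 56225) = sqrt(24596587/441) = sqrt(24596587)/21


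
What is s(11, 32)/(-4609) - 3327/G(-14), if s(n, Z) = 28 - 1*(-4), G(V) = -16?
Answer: 15333631/73744 ≈ 207.93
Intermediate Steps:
s(n, Z) = 32 (s(n, Z) = 28 + 4 = 32)
s(11, 32)/(-4609) - 3327/G(-14) = 32/(-4609) - 3327/(-16) = 32*(-1/4609) - 3327*(-1/16) = -32/4609 + 3327/16 = 15333631/73744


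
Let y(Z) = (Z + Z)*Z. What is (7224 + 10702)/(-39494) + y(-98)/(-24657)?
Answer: -600301067/486901779 ≈ -1.2329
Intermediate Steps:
y(Z) = 2*Z² (y(Z) = (2*Z)*Z = 2*Z²)
(7224 + 10702)/(-39494) + y(-98)/(-24657) = (7224 + 10702)/(-39494) + (2*(-98)²)/(-24657) = 17926*(-1/39494) + (2*9604)*(-1/24657) = -8963/19747 + 19208*(-1/24657) = -8963/19747 - 19208/24657 = -600301067/486901779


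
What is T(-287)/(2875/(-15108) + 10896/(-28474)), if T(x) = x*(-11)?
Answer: -679047325572/123239759 ≈ -5510.0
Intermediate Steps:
T(x) = -11*x
T(-287)/(2875/(-15108) + 10896/(-28474)) = (-11*(-287))/(2875/(-15108) + 10896/(-28474)) = 3157/(2875*(-1/15108) + 10896*(-1/28474)) = 3157/(-2875/15108 - 5448/14237) = 3157/(-123239759/215092596) = 3157*(-215092596/123239759) = -679047325572/123239759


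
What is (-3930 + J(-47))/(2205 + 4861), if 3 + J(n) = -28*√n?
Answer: -3933/7066 - 14*I*√47/3533 ≈ -0.55661 - 0.027166*I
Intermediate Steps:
J(n) = -3 - 28*√n
(-3930 + J(-47))/(2205 + 4861) = (-3930 + (-3 - 28*I*√47))/(2205 + 4861) = (-3930 + (-3 - 28*I*√47))/7066 = (-3930 + (-3 - 28*I*√47))*(1/7066) = (-3933 - 28*I*√47)*(1/7066) = -3933/7066 - 14*I*√47/3533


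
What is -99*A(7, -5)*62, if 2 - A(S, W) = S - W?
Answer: 61380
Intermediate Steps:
A(S, W) = 2 + W - S (A(S, W) = 2 - (S - W) = 2 + (W - S) = 2 + W - S)
-99*A(7, -5)*62 = -99*(2 - 5 - 1*7)*62 = -99*(2 - 5 - 7)*62 = -99*(-10)*62 = 990*62 = 61380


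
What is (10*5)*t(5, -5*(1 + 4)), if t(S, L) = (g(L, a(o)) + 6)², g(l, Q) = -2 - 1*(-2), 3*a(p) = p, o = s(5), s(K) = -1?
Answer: 1800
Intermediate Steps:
o = -1
a(p) = p/3
g(l, Q) = 0 (g(l, Q) = -2 + 2 = 0)
t(S, L) = 36 (t(S, L) = (0 + 6)² = 6² = 36)
(10*5)*t(5, -5*(1 + 4)) = (10*5)*36 = 50*36 = 1800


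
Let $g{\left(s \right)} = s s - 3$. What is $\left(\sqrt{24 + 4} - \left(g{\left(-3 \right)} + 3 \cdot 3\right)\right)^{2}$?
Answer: $253 - 60 \sqrt{7} \approx 94.255$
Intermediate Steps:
$g{\left(s \right)} = -3 + s^{2}$ ($g{\left(s \right)} = s^{2} - 3 = -3 + s^{2}$)
$\left(\sqrt{24 + 4} - \left(g{\left(-3 \right)} + 3 \cdot 3\right)\right)^{2} = \left(\sqrt{24 + 4} - \left(\left(-3 + \left(-3\right)^{2}\right) + 3 \cdot 3\right)\right)^{2} = \left(\sqrt{28} - \left(\left(-3 + 9\right) + 9\right)\right)^{2} = \left(2 \sqrt{7} - \left(6 + 9\right)\right)^{2} = \left(2 \sqrt{7} - 15\right)^{2} = \left(-15 + 2 \sqrt{7}\right)^{2}$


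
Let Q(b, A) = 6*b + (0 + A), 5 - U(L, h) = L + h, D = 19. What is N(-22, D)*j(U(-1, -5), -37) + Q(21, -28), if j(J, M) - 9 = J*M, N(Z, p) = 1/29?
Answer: 2444/29 ≈ 84.276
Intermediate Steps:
N(Z, p) = 1/29
U(L, h) = 5 - L - h (U(L, h) = 5 - (L + h) = 5 + (-L - h) = 5 - L - h)
j(J, M) = 9 + J*M
Q(b, A) = A + 6*b (Q(b, A) = 6*b + A = A + 6*b)
N(-22, D)*j(U(-1, -5), -37) + Q(21, -28) = (9 + (5 - 1*(-1) - 1*(-5))*(-37))/29 + (-28 + 6*21) = (9 + (5 + 1 + 5)*(-37))/29 + (-28 + 126) = (9 + 11*(-37))/29 + 98 = (9 - 407)/29 + 98 = (1/29)*(-398) + 98 = -398/29 + 98 = 2444/29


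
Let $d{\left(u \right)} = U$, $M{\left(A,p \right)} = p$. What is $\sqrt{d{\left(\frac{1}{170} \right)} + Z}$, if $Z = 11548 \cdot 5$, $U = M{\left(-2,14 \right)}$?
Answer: $\sqrt{57754} \approx 240.32$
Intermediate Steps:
$U = 14$
$d{\left(u \right)} = 14$
$Z = 57740$
$\sqrt{d{\left(\frac{1}{170} \right)} + Z} = \sqrt{14 + 57740} = \sqrt{57754}$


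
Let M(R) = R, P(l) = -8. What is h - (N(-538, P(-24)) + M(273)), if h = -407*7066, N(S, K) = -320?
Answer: -2875815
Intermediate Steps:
h = -2875862
h - (N(-538, P(-24)) + M(273)) = -2875862 - (-320 + 273) = -2875862 - 1*(-47) = -2875862 + 47 = -2875815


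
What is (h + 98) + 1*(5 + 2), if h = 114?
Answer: 219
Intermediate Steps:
(h + 98) + 1*(5 + 2) = (114 + 98) + 1*(5 + 2) = 212 + 1*7 = 212 + 7 = 219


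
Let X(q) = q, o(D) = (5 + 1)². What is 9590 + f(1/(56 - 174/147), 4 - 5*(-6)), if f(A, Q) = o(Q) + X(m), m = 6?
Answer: 9632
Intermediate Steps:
o(D) = 36 (o(D) = 6² = 36)
f(A, Q) = 42 (f(A, Q) = 36 + 6 = 42)
9590 + f(1/(56 - 174/147), 4 - 5*(-6)) = 9590 + 42 = 9632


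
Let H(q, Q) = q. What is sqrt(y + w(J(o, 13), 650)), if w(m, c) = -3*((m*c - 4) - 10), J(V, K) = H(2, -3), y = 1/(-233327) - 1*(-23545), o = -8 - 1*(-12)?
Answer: 2*sqrt(267947398077974)/233327 ≈ 140.31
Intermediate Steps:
o = 4 (o = -8 + 12 = 4)
y = 5493684214/233327 (y = -1/233327 + 23545 = 5493684214/233327 ≈ 23545.)
J(V, K) = 2
w(m, c) = 42 - 3*c*m (w(m, c) = -3*((c*m - 4) - 10) = -3*((-4 + c*m) - 10) = -3*(-14 + c*m) = 42 - 3*c*m)
sqrt(y + w(J(o, 13), 650)) = sqrt(5493684214/233327 + (42 - 3*650*2)) = sqrt(5493684214/233327 + (42 - 3900)) = sqrt(5493684214/233327 - 3858) = sqrt(4593508648/233327) = 2*sqrt(267947398077974)/233327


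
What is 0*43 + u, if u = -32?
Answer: -32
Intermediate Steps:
0*43 + u = 0*43 - 32 = 0 - 32 = -32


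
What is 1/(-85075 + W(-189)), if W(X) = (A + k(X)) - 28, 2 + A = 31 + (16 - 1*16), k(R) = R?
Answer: -1/85263 ≈ -1.1728e-5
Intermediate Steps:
A = 29 (A = -2 + (31 + (16 - 1*16)) = -2 + (31 + (16 - 16)) = -2 + (31 + 0) = -2 + 31 = 29)
W(X) = 1 + X (W(X) = (29 + X) - 28 = 1 + X)
1/(-85075 + W(-189)) = 1/(-85075 + (1 - 189)) = 1/(-85075 - 188) = 1/(-85263) = -1/85263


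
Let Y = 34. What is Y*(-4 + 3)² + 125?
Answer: 159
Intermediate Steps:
Y*(-4 + 3)² + 125 = 34*(-4 + 3)² + 125 = 34*(-1)² + 125 = 34*1 + 125 = 34 + 125 = 159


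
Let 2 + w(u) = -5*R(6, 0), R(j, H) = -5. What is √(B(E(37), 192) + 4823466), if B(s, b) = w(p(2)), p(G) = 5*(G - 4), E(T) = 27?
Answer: √4823489 ≈ 2196.2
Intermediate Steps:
p(G) = -20 + 5*G (p(G) = 5*(-4 + G) = -20 + 5*G)
w(u) = 23 (w(u) = -2 - 5*(-5) = -2 + 25 = 23)
B(s, b) = 23
√(B(E(37), 192) + 4823466) = √(23 + 4823466) = √4823489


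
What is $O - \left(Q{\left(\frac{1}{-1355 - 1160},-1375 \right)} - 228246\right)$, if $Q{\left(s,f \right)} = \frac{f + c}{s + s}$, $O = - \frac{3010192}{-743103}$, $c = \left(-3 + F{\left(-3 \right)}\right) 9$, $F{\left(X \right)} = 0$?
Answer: $- \frac{1140488438015}{743103} \approx -1.5348 \cdot 10^{6}$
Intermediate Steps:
$c = -27$ ($c = \left(-3 + 0\right) 9 = \left(-3\right) 9 = -27$)
$O = \frac{3010192}{743103}$ ($O = \left(-3010192\right) \left(- \frac{1}{743103}\right) = \frac{3010192}{743103} \approx 4.0508$)
$Q{\left(s,f \right)} = \frac{-27 + f}{2 s}$ ($Q{\left(s,f \right)} = \frac{f - 27}{s + s} = \frac{-27 + f}{2 s}$)
$O - \left(Q{\left(\frac{1}{-1355 - 1160},-1375 \right)} - 228246\right) = \frac{3010192}{743103} - \left(\frac{-27 - 1375}{2 \frac{1}{-1355 - 1160}} - 228246\right) = \frac{3010192}{743103} - \left(\frac{1}{2} \frac{1}{\frac{1}{-2515}} \left(-1402\right) - 228246\right) = \frac{3010192}{743103} - \left(\frac{1}{2} \frac{1}{- \frac{1}{2515}} \left(-1402\right) - 228246\right) = \frac{3010192}{743103} - \left(\frac{1}{2} \left(-2515\right) \left(-1402\right) - 228246\right) = \frac{3010192}{743103} - \left(1763015 - 228246\right) = \frac{3010192}{743103} - 1534769 = - \frac{1140488438015}{743103}$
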